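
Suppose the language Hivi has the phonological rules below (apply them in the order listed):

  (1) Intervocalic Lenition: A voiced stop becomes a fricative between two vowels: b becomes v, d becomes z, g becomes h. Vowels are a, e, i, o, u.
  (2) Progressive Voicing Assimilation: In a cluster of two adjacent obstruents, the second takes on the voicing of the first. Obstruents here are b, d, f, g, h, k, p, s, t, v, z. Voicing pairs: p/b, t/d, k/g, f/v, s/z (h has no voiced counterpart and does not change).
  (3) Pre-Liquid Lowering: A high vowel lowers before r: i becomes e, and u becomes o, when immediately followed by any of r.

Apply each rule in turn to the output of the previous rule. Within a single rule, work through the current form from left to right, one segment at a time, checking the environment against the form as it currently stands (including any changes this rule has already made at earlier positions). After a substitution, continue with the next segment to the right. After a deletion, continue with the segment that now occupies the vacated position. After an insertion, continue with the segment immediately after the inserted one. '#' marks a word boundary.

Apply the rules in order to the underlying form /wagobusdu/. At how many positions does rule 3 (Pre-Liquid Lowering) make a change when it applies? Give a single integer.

(1) Intervocalic Lenition: [wagobusdu] → [wahovusdu]
(2) Progressive Voicing Assimilation: [wahovusdu] → [wahovustu]
(3) Pre-Liquid Lowering: no change — [wahovustu]
Rule 3 changed 0 position(s).

0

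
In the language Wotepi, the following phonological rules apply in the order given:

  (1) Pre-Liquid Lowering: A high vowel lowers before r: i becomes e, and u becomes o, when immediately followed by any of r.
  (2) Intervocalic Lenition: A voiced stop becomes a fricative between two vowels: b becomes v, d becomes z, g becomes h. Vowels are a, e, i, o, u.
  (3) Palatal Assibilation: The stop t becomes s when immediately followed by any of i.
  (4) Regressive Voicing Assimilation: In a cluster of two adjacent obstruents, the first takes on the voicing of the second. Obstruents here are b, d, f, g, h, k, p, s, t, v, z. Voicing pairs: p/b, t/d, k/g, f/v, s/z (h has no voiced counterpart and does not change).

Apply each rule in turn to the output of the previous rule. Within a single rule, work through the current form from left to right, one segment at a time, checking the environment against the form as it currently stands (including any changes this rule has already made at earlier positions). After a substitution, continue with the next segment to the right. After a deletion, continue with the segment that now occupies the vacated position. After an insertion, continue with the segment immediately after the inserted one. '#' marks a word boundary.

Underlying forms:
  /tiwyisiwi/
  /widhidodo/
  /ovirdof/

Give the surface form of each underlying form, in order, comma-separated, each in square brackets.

/tiwyisiwi/:
  (1) Pre-Liquid Lowering: no change — [tiwyisiwi]
  (2) Intervocalic Lenition: no change — [tiwyisiwi]
  (3) Palatal Assibilation: [tiwyisiwi] → [siwyisiwi]
  (4) Regressive Voicing Assimilation: no change — [siwyisiwi]
/widhidodo/:
  (1) Pre-Liquid Lowering: no change — [widhidodo]
  (2) Intervocalic Lenition: [widhidodo] → [widhizozo]
  (3) Palatal Assibilation: no change — [widhizozo]
  (4) Regressive Voicing Assimilation: [widhizozo] → [withizozo]
/ovirdof/:
  (1) Pre-Liquid Lowering: [ovirdof] → [overdof]
  (2) Intervocalic Lenition: no change — [overdof]
  (3) Palatal Assibilation: no change — [overdof]
  (4) Regressive Voicing Assimilation: no change — [overdof]

[siwyisiwi], [withizozo], [overdof]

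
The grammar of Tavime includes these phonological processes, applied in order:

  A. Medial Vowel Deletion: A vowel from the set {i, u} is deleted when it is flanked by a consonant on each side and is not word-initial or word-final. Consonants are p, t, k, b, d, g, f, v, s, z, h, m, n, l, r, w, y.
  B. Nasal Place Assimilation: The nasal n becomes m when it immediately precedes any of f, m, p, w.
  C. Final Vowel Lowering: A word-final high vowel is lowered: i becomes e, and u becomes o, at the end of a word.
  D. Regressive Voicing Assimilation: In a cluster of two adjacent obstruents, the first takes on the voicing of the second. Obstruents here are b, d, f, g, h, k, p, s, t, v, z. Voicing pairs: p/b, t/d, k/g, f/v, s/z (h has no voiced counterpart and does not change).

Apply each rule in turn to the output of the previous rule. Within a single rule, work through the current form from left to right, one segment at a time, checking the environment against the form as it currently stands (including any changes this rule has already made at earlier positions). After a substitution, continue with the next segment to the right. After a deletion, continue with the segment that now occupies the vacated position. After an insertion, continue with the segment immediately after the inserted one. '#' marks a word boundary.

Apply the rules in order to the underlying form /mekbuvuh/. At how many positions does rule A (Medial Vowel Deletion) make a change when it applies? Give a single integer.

2

A Medial Vowel Deletion: [mekbuvuh] → [mekbvh]
B Nasal Place Assimilation: no change — [mekbvh]
C Final Vowel Lowering: no change — [mekbvh]
D Regressive Voicing Assimilation: [mekbvh] → [megbfh]
Rule A changed 2 position(s).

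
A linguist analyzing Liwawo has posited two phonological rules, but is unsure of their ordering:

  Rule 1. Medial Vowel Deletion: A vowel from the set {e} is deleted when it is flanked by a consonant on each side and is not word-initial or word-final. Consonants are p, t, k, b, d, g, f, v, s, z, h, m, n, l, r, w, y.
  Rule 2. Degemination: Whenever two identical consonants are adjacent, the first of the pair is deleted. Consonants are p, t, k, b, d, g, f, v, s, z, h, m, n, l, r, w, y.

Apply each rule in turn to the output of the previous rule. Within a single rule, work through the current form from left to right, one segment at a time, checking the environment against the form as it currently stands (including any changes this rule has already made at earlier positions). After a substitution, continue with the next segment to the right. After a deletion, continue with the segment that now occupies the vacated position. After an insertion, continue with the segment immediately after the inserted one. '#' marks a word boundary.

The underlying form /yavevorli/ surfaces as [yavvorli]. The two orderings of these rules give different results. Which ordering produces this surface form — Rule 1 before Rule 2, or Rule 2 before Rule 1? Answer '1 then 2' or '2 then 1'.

Order 1 then 2:
  1 Medial Vowel Deletion: [yavevorli] → [yavvorli]
  2 Degemination: [yavvorli] → [yavorli]
  result: [yavorli]
Order 2 then 1:
  2 Degemination: no change — [yavevorli]
  1 Medial Vowel Deletion: [yavevorli] → [yavvorli]
  result: [yavvorli]

2 then 1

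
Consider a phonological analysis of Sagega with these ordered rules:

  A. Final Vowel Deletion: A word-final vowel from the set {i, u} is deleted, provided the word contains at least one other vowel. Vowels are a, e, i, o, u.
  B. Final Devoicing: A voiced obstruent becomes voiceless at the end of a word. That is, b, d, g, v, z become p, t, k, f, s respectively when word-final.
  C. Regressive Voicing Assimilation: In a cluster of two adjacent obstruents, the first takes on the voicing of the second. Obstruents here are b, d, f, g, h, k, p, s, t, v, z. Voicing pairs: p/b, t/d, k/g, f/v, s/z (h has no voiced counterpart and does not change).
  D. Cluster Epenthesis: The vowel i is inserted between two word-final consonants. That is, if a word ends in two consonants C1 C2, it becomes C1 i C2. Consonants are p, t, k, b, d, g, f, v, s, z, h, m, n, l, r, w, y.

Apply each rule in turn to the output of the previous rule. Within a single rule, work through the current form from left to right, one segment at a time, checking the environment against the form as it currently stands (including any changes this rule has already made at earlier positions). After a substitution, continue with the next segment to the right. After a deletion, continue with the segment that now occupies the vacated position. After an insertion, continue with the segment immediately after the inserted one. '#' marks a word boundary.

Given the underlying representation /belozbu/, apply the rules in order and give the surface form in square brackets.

[belosip]

A Final Vowel Deletion: [belozbu] → [belozb]
B Final Devoicing: [belozb] → [belozp]
C Regressive Voicing Assimilation: [belozp] → [belosp]
D Cluster Epenthesis: [belosp] → [belosip]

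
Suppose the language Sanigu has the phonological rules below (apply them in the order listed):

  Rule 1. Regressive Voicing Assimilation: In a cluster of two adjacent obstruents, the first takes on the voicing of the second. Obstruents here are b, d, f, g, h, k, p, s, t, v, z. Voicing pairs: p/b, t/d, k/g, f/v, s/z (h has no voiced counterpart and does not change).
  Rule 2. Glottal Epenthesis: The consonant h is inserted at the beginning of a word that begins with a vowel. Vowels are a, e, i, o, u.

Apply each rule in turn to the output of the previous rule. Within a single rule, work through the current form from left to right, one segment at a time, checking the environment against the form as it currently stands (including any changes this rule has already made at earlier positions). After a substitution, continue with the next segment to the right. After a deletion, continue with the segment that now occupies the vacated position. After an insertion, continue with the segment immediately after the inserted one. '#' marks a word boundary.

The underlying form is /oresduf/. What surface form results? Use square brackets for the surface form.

Rule 1 Regressive Voicing Assimilation: [oresduf] → [orezduf]
Rule 2 Glottal Epenthesis: [orezduf] → [horezduf]

[horezduf]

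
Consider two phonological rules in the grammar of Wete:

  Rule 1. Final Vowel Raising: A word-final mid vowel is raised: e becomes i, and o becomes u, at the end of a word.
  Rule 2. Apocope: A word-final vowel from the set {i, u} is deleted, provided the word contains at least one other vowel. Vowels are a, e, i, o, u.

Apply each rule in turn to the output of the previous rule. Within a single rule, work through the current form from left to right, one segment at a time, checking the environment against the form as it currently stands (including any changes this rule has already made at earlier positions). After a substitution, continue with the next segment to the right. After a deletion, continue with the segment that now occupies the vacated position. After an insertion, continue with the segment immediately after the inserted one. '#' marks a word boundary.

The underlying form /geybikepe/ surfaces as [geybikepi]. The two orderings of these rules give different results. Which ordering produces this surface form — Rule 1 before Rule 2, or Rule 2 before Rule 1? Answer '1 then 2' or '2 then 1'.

Order 1 then 2:
  1 Final Vowel Raising: [geybikepe] → [geybikepi]
  2 Apocope: [geybikepi] → [geybikep]
  result: [geybikep]
Order 2 then 1:
  2 Apocope: no change — [geybikepe]
  1 Final Vowel Raising: [geybikepe] → [geybikepi]
  result: [geybikepi]

2 then 1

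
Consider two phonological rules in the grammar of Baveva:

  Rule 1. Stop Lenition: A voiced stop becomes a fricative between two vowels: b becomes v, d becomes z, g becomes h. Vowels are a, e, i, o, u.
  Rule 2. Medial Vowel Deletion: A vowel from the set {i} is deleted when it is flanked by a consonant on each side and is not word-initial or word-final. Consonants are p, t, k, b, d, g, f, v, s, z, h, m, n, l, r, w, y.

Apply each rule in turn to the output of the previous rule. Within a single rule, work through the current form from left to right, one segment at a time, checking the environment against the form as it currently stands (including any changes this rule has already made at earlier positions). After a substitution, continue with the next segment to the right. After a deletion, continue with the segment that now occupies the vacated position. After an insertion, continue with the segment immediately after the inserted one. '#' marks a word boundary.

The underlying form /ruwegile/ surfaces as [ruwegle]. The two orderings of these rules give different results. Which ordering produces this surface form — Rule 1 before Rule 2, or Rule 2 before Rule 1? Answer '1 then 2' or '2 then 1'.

2 then 1

Order 1 then 2:
  1 Stop Lenition: [ruwegile] → [ruwehile]
  2 Medial Vowel Deletion: [ruwehile] → [ruwehle]
  result: [ruwehle]
Order 2 then 1:
  2 Medial Vowel Deletion: [ruwegile] → [ruwegle]
  1 Stop Lenition: no change — [ruwegle]
  result: [ruwegle]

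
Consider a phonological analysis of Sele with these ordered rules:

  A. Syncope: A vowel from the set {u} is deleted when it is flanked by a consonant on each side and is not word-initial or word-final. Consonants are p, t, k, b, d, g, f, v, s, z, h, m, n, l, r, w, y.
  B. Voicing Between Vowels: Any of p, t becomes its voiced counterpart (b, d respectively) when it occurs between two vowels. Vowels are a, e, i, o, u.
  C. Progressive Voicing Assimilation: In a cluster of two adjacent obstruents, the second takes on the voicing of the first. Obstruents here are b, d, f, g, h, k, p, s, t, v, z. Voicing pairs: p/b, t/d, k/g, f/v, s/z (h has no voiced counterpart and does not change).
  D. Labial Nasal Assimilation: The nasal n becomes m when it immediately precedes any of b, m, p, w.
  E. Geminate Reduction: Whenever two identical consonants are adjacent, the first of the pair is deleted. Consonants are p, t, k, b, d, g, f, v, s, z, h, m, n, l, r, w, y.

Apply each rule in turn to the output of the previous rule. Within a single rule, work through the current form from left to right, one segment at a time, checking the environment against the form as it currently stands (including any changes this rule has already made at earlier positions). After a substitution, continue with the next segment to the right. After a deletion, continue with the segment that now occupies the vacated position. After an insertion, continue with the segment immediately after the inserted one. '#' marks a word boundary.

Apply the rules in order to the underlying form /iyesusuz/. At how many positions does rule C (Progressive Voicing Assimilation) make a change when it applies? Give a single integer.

1

A Syncope: [iyesusuz] → [iyessz]
B Voicing Between Vowels: no change — [iyessz]
C Progressive Voicing Assimilation: [iyessz] → [iyesss]
D Labial Nasal Assimilation: no change — [iyesss]
E Geminate Reduction: [iyesss] → [iyes]
Rule C changed 1 position(s).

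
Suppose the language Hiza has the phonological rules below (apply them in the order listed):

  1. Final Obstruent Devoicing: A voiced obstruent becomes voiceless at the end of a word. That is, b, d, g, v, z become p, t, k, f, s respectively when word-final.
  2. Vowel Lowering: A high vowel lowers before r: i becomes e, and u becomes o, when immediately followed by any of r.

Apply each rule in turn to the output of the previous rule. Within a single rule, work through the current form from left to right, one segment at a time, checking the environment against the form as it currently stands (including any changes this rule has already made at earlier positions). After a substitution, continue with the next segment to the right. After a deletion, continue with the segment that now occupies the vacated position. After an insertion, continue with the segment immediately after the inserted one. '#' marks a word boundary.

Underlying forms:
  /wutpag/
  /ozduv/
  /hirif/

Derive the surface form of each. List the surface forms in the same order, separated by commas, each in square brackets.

/wutpag/:
  1 Final Obstruent Devoicing: [wutpag] → [wutpak]
  2 Vowel Lowering: no change — [wutpak]
/ozduv/:
  1 Final Obstruent Devoicing: [ozduv] → [ozduf]
  2 Vowel Lowering: no change — [ozduf]
/hirif/:
  1 Final Obstruent Devoicing: no change — [hirif]
  2 Vowel Lowering: [hirif] → [herif]

[wutpak], [ozduf], [herif]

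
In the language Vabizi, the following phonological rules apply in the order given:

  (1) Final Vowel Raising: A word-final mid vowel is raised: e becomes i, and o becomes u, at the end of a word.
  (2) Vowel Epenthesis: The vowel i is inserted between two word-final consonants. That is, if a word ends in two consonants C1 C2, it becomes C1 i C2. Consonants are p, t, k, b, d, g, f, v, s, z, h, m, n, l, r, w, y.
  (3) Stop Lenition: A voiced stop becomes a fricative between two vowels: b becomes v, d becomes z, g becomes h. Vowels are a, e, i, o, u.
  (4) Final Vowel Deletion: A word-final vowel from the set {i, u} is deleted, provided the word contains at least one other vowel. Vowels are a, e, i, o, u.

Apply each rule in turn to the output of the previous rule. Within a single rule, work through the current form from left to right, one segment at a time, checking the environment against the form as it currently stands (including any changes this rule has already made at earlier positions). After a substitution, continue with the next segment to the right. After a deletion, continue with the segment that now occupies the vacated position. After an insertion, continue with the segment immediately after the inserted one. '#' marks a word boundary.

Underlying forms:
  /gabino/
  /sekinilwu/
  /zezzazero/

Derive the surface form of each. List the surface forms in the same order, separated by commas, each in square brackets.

/gabino/:
  (1) Final Vowel Raising: [gabino] → [gabinu]
  (2) Vowel Epenthesis: no change — [gabinu]
  (3) Stop Lenition: [gabinu] → [gavinu]
  (4) Final Vowel Deletion: [gavinu] → [gavin]
/sekinilwu/:
  (1) Final Vowel Raising: no change — [sekinilwu]
  (2) Vowel Epenthesis: no change — [sekinilwu]
  (3) Stop Lenition: no change — [sekinilwu]
  (4) Final Vowel Deletion: [sekinilwu] → [sekinilw]
/zezzazero/:
  (1) Final Vowel Raising: [zezzazero] → [zezzazeru]
  (2) Vowel Epenthesis: no change — [zezzazeru]
  (3) Stop Lenition: no change — [zezzazeru]
  (4) Final Vowel Deletion: [zezzazeru] → [zezzazer]

[gavin], [sekinilw], [zezzazer]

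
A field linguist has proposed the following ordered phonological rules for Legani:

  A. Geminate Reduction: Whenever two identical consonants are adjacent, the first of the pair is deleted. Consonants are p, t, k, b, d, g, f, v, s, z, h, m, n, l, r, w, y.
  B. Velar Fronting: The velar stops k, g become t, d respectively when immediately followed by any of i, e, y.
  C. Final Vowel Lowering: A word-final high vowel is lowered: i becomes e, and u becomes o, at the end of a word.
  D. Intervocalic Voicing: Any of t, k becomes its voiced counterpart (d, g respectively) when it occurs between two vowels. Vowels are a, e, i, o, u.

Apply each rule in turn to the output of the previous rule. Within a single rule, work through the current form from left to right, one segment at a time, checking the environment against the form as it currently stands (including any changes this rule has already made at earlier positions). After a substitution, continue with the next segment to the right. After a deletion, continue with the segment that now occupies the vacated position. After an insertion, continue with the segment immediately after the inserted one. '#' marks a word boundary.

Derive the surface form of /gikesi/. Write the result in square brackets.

A Geminate Reduction: no change — [gikesi]
B Velar Fronting: [gikesi] → [ditesi]
C Final Vowel Lowering: [ditesi] → [ditese]
D Intervocalic Voicing: [ditese] → [didese]

[didese]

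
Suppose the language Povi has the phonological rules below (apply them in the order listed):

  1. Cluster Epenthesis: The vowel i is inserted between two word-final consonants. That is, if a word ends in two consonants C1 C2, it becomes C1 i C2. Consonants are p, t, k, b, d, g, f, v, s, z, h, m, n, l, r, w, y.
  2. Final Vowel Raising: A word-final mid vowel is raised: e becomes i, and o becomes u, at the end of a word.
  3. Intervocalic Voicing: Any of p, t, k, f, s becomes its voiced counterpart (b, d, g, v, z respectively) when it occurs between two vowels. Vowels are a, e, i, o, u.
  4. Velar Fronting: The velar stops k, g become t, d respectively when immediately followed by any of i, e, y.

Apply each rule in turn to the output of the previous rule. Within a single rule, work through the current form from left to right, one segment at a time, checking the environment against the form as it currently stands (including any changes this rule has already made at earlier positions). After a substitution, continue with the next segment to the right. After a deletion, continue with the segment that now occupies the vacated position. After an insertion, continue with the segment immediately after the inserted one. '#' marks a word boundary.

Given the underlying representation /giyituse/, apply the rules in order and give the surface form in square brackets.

[diyiduzi]

1 Cluster Epenthesis: no change — [giyituse]
2 Final Vowel Raising: [giyituse] → [giyitusi]
3 Intervocalic Voicing: [giyitusi] → [giyiduzi]
4 Velar Fronting: [giyiduzi] → [diyiduzi]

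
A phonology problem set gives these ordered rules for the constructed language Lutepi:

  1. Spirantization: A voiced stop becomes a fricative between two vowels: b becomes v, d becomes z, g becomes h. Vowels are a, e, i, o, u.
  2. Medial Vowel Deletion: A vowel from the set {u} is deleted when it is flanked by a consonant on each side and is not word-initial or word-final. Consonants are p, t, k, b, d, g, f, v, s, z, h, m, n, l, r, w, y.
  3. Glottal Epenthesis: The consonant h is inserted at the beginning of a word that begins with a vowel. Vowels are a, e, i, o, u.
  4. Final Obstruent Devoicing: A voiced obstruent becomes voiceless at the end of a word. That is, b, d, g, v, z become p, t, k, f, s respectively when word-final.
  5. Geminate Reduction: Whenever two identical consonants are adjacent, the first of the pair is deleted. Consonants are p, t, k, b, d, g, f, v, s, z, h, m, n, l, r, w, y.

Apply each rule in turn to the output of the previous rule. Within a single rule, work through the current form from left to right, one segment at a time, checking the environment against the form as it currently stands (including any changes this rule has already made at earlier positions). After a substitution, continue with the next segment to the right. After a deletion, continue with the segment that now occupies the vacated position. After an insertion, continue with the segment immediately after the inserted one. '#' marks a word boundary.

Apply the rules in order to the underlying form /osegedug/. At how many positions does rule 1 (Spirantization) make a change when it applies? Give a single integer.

2

1 Spirantization: [osegedug] → [osehezug]
2 Medial Vowel Deletion: [osehezug] → [osehezg]
3 Glottal Epenthesis: [osehezg] → [hosehezg]
4 Final Obstruent Devoicing: [hosehezg] → [hosehezk]
5 Geminate Reduction: no change — [hosehezk]
Rule 1 changed 2 position(s).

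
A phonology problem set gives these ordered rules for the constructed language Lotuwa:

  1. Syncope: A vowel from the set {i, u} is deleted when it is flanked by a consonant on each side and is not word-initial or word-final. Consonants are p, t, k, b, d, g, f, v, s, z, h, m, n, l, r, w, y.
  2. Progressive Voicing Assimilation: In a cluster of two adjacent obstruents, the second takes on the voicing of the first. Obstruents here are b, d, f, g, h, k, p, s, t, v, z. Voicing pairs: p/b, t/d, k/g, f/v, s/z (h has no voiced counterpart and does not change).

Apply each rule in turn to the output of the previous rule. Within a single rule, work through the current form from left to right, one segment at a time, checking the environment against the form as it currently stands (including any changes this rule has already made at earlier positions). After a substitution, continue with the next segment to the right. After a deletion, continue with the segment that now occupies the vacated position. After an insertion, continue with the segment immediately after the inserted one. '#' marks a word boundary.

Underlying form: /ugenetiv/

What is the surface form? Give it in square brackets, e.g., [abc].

[ugenetf]

1 Syncope: [ugenetiv] → [ugenetv]
2 Progressive Voicing Assimilation: [ugenetv] → [ugenetf]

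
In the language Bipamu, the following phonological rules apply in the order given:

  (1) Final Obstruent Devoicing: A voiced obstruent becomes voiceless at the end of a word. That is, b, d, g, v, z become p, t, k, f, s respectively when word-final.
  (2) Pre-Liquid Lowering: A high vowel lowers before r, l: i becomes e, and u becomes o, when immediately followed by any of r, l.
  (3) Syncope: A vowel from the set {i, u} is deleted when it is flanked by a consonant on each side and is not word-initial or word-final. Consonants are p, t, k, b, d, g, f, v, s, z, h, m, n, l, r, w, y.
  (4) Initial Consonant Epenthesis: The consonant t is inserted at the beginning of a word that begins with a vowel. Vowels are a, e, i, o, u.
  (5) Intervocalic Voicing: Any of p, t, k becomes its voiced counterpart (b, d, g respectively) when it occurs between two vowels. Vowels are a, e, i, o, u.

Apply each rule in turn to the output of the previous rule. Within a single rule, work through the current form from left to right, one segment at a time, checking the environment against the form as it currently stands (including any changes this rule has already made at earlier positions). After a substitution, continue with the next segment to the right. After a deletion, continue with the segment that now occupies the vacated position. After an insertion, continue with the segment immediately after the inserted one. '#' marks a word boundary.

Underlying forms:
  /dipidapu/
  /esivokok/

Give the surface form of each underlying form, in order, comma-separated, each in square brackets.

/dipidapu/:
  (1) Final Obstruent Devoicing: no change — [dipidapu]
  (2) Pre-Liquid Lowering: no change — [dipidapu]
  (3) Syncope: [dipidapu] → [dpdapu]
  (4) Initial Consonant Epenthesis: no change — [dpdapu]
  (5) Intervocalic Voicing: [dpdapu] → [dpdabu]
/esivokok/:
  (1) Final Obstruent Devoicing: no change — [esivokok]
  (2) Pre-Liquid Lowering: no change — [esivokok]
  (3) Syncope: [esivokok] → [esvokok]
  (4) Initial Consonant Epenthesis: [esvokok] → [tesvokok]
  (5) Intervocalic Voicing: [tesvokok] → [tesvogok]

[dpdabu], [tesvogok]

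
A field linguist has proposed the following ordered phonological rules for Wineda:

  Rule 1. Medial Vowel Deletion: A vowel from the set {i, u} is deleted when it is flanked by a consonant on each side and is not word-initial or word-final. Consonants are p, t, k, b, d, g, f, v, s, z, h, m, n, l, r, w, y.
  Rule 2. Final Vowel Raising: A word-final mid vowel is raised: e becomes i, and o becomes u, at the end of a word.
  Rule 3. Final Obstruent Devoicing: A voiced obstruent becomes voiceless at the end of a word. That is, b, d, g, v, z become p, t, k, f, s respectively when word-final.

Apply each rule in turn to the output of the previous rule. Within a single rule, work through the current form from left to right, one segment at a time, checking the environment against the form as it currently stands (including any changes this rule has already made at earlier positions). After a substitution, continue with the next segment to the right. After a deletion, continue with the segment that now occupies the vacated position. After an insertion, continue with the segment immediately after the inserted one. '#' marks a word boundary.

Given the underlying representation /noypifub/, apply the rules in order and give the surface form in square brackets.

[noypfp]

Rule 1 Medial Vowel Deletion: [noypifub] → [noypfb]
Rule 2 Final Vowel Raising: no change — [noypfb]
Rule 3 Final Obstruent Devoicing: [noypfb] → [noypfp]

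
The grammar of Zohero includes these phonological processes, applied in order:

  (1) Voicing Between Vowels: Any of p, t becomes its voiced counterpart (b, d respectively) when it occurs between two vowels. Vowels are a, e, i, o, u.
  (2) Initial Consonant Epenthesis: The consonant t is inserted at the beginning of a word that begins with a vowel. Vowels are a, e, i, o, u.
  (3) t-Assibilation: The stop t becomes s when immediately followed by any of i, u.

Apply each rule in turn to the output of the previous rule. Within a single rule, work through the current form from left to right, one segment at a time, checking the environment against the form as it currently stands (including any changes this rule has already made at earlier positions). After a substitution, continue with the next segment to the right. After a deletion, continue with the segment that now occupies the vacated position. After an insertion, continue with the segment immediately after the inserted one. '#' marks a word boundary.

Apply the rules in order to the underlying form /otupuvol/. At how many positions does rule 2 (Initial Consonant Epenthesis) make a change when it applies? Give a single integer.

1

(1) Voicing Between Vowels: [otupuvol] → [odubuvol]
(2) Initial Consonant Epenthesis: [odubuvol] → [todubuvol]
(3) t-Assibilation: no change — [todubuvol]
Rule 2 changed 1 position(s).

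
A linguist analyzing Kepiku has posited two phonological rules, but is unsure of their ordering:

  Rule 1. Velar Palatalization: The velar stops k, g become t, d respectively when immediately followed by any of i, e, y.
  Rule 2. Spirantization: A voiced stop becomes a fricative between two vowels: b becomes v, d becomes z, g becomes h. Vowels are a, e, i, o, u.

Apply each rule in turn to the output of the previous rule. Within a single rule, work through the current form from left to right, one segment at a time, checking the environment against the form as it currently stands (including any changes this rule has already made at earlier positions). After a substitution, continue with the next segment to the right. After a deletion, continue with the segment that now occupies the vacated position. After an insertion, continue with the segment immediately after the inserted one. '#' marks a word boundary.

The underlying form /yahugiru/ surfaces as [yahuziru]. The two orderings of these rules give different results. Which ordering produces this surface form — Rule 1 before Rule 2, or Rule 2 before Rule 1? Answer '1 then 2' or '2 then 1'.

1 then 2

Order 1 then 2:
  1 Velar Palatalization: [yahugiru] → [yahudiru]
  2 Spirantization: [yahudiru] → [yahuziru]
  result: [yahuziru]
Order 2 then 1:
  2 Spirantization: [yahugiru] → [yahuhiru]
  1 Velar Palatalization: no change — [yahuhiru]
  result: [yahuhiru]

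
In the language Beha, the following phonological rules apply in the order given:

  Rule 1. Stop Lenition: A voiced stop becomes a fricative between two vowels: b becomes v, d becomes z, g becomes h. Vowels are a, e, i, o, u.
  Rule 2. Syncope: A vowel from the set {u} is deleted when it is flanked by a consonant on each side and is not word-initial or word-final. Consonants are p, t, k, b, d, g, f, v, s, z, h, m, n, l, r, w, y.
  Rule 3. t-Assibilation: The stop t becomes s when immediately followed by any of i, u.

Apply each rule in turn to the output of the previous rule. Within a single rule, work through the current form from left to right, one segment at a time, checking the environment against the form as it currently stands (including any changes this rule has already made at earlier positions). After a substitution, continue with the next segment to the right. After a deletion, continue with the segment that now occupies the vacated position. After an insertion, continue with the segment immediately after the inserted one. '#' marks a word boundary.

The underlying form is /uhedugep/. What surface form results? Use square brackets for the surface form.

Rule 1 Stop Lenition: [uhedugep] → [uhezuhep]
Rule 2 Syncope: [uhezuhep] → [uhezhep]
Rule 3 t-Assibilation: no change — [uhezhep]

[uhezhep]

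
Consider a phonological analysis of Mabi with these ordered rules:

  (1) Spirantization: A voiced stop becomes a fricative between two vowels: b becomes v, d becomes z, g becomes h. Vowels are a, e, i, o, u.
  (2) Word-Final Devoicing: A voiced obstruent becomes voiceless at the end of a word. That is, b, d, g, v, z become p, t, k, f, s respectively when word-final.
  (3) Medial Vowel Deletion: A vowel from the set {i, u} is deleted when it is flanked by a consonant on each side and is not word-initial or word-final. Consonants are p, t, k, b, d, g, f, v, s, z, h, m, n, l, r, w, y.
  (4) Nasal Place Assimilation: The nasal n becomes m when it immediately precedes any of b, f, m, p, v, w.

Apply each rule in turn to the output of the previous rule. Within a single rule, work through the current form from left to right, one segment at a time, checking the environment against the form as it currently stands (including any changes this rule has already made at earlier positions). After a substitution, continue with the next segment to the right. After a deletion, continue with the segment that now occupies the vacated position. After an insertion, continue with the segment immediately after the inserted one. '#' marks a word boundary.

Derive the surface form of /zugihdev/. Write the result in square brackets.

(1) Spirantization: [zugihdev] → [zuhihdev]
(2) Word-Final Devoicing: [zuhihdev] → [zuhihdef]
(3) Medial Vowel Deletion: [zuhihdef] → [zhhdef]
(4) Nasal Place Assimilation: no change — [zhhdef]

[zhhdef]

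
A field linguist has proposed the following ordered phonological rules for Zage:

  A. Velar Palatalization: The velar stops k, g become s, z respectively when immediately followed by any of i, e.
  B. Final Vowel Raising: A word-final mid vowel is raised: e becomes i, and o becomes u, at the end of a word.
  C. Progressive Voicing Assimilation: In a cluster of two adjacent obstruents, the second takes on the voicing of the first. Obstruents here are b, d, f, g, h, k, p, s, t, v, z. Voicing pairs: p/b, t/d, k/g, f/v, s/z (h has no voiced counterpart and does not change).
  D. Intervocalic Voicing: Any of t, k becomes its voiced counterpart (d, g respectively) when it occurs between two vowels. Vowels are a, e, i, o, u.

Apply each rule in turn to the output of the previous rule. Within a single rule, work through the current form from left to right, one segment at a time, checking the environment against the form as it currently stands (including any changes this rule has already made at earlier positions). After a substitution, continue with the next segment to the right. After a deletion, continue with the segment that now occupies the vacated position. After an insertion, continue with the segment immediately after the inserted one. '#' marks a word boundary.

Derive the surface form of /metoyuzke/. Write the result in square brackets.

A Velar Palatalization: [metoyuzke] → [metoyuzse]
B Final Vowel Raising: [metoyuzse] → [metoyuzsi]
C Progressive Voicing Assimilation: [metoyuzsi] → [metoyuzzi]
D Intervocalic Voicing: [metoyuzzi] → [medoyuzzi]

[medoyuzzi]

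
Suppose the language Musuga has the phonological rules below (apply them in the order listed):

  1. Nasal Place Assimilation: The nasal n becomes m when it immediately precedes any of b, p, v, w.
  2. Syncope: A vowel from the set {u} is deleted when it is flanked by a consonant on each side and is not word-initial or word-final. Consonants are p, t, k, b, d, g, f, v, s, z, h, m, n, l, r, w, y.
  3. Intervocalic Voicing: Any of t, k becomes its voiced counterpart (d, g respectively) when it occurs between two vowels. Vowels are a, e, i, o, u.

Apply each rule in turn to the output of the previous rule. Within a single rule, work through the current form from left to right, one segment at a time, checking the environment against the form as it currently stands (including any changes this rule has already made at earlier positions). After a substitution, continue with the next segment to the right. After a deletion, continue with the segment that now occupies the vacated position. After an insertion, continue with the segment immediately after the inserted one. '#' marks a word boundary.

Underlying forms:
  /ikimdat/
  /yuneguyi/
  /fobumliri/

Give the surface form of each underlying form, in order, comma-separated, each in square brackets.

[igimdat], [ynegyi], [fobmliri]

/ikimdat/:
  1 Nasal Place Assimilation: no change — [ikimdat]
  2 Syncope: no change — [ikimdat]
  3 Intervocalic Voicing: [ikimdat] → [igimdat]
/yuneguyi/:
  1 Nasal Place Assimilation: no change — [yuneguyi]
  2 Syncope: [yuneguyi] → [ynegyi]
  3 Intervocalic Voicing: no change — [ynegyi]
/fobumliri/:
  1 Nasal Place Assimilation: no change — [fobumliri]
  2 Syncope: [fobumliri] → [fobmliri]
  3 Intervocalic Voicing: no change — [fobmliri]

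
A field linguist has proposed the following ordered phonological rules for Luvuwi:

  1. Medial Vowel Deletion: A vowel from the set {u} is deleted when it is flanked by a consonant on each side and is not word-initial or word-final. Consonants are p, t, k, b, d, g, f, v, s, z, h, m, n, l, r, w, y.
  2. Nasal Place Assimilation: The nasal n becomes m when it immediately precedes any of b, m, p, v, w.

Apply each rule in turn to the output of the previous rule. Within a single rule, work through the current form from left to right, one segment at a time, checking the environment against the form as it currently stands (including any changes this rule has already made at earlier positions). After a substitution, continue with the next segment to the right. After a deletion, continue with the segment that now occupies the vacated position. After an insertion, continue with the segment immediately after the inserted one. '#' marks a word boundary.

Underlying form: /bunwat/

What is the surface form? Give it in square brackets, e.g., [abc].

[bmwat]

1 Medial Vowel Deletion: [bunwat] → [bnwat]
2 Nasal Place Assimilation: [bnwat] → [bmwat]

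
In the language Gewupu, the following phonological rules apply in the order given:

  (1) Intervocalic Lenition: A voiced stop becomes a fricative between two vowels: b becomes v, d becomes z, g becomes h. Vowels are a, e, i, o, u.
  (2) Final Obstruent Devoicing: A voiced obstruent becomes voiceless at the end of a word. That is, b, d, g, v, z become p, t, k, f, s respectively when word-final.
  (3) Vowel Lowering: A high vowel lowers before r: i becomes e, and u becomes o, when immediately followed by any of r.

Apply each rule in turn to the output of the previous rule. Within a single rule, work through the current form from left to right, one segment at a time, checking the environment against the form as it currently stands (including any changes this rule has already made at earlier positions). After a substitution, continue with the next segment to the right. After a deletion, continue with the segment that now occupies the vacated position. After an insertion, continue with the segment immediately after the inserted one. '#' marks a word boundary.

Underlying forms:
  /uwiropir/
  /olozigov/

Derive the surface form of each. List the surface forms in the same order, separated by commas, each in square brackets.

/uwiropir/:
  (1) Intervocalic Lenition: no change — [uwiropir]
  (2) Final Obstruent Devoicing: no change — [uwiropir]
  (3) Vowel Lowering: [uwiropir] → [uweroper]
/olozigov/:
  (1) Intervocalic Lenition: [olozigov] → [olozihov]
  (2) Final Obstruent Devoicing: [olozihov] → [olozihof]
  (3) Vowel Lowering: no change — [olozihof]

[uweroper], [olozihof]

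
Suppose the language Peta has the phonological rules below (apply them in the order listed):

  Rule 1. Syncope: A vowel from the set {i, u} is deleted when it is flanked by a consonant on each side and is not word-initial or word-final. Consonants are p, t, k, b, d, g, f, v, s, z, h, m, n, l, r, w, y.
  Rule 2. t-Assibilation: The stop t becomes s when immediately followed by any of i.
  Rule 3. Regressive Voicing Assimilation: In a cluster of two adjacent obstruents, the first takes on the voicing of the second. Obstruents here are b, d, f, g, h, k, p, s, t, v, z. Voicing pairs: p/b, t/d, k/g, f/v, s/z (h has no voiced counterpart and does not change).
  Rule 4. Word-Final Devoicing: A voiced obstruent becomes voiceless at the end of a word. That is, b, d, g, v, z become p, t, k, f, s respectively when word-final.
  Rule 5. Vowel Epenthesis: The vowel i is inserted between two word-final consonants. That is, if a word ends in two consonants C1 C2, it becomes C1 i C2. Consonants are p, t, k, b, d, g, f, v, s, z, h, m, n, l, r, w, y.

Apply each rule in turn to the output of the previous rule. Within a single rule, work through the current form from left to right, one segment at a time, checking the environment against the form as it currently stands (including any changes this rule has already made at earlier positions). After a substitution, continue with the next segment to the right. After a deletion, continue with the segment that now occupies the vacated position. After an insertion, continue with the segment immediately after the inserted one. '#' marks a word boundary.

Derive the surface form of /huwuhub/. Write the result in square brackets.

Rule 1 Syncope: [huwuhub] → [hwhb]
Rule 2 t-Assibilation: no change — [hwhb]
Rule 3 Regressive Voicing Assimilation: no change — [hwhb]
Rule 4 Word-Final Devoicing: [hwhb] → [hwhp]
Rule 5 Vowel Epenthesis: [hwhp] → [hwhip]

[hwhip]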